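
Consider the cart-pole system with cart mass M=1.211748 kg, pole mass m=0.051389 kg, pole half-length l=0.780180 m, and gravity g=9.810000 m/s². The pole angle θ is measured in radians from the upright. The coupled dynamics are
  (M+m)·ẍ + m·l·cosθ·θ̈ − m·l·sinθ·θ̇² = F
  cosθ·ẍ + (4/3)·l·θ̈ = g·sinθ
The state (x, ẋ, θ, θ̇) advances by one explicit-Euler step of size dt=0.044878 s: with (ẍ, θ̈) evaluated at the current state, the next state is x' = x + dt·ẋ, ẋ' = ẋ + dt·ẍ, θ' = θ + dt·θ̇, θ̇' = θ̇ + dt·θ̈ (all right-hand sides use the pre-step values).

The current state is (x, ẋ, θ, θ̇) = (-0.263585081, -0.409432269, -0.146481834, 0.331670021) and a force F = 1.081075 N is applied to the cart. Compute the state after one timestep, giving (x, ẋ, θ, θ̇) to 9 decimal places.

(-0.281959582, -0.367864589, -0.131597147, 0.230365286)

sinθ=-0.145958554, cosθ=0.989290706
temp = (F + m·l·θ̇²·sinθ)/(M+m) = (1.081075 + -0.000643735)/1.263137 = 0.855355567
θ̈ = (g·sinθ − cosθ·temp)/(l·(4/3 − m·cos²θ/(M+m))) = -2.257336219
ẍ = temp − m·l·θ̈·cosθ/(M+m) = 0.926237361
Euler: x'=-0.263585081+0.044878·-0.409432269=-0.281959582, ẋ'=-0.409432269+0.044878·0.926237361=-0.367864589
       θ'=-0.146481834+0.044878·0.331670021=-0.131597147, θ̇'=0.331670021+0.044878·-2.257336219=0.230365286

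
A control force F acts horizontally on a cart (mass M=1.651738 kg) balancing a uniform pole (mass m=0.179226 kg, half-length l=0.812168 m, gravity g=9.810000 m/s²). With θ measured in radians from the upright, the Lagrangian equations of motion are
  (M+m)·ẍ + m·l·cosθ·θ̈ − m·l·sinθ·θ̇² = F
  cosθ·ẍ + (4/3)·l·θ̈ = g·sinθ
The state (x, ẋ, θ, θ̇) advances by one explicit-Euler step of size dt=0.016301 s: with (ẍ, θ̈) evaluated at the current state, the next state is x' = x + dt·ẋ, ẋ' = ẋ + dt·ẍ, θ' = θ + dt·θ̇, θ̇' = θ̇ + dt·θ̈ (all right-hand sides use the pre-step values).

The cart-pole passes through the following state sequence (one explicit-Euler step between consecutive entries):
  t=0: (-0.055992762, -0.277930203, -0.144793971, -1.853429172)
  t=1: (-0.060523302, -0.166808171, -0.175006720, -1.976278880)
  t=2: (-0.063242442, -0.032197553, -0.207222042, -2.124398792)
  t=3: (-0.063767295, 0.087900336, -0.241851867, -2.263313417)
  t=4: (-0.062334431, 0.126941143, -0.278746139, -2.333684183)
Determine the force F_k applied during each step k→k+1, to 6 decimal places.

F_0 = 11.468098 N
F_1 = 13.916296 N
F_2 = 12.410900 N
F_3 = 3.953638 N

step 0→1:
  ẍ = (ẋ'−ẋ)/dt = (-0.166808171−-0.277930203)/0.016301 = 6.816884
  θ̈ = (θ̇'−θ̇)/dt = (-1.976278880−-1.853429172)/0.016301 = -7.536330
  sinθ=-0.144289, cosθ=0.989536
  F = (M+m)·ẍ + m·l·cosθ·θ̈ − m·l·sinθ·θ̇² = 12.481470 + -1.085521 − -0.072149 = 11.468098
step 1→2:
  ẍ = (ẋ'−ẋ)/dt = (-0.032197553−-0.166808171)/0.016301 = 8.257814
  θ̈ = (θ̇'−θ̇)/dt = (-2.124398792−-1.976278880)/0.016301 = -9.086554
  sinθ=-0.174115, cosθ=0.984725
  F = (M+m)·ẍ + m·l·cosθ·θ̈ − m·l·sinθ·θ̇² = 15.119759 + -1.302450 − -0.098987 = 13.916296
step 2→3:
  ẍ = (ẋ'−ẋ)/dt = (0.087900336−-0.032197553)/0.016301 = 7.367517
  θ̈ = (θ̇'−θ̇)/dt = (-2.263313417−-2.124398792)/0.016301 = -8.521847
  sinθ=-0.205742, cosθ=0.978606
  F = (M+m)·ẍ + m·l·cosθ·θ̈ − m·l·sinθ·θ̇² = 13.489658 + -1.213916 − -0.135158 = 12.410900
step 3→4:
  ẍ = (ẋ'−ẋ)/dt = (0.126941143−0.087900336)/0.016301 = 2.394995
  θ̈ = (θ̇'−θ̇)/dt = (-2.333684183−-2.263313417)/0.016301 = -4.316960
  sinθ=-0.239501, cosθ=0.970896
  F = (M+m)·ẍ + m·l·cosθ·θ̈ − m·l·sinθ·θ̇² = 4.385149 + -0.610095 − -0.178584 = 3.953638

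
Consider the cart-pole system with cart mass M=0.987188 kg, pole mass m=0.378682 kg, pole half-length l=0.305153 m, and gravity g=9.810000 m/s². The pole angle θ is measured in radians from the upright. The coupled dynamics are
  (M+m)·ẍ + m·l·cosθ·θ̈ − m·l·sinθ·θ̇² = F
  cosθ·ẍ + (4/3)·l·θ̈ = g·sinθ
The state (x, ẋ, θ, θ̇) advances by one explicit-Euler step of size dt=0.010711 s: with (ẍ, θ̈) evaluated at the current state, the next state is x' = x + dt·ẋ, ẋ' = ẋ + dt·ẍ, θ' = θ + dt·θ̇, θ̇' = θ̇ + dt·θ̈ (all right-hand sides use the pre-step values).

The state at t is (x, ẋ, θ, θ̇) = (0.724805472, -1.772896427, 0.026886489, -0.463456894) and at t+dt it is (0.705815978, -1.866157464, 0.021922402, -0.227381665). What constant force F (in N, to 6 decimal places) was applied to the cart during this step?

F = -9.347359 N

ẍ = (ẋ'−ẋ)/dt = (-1.866157464−-1.772896427)/0.010711 = -8.707034
θ̈ = (θ̇'−θ̇)/dt = (-0.227381665−-0.463456894)/0.010711 = 22.040447
sinθ=0.026883, cosθ=0.999639
F = (M+m)·ẍ + m·l·cosθ·θ̈ − m·l·sinθ·θ̇² = -11.892676 + 2.545984 − 0.000667 = -9.347359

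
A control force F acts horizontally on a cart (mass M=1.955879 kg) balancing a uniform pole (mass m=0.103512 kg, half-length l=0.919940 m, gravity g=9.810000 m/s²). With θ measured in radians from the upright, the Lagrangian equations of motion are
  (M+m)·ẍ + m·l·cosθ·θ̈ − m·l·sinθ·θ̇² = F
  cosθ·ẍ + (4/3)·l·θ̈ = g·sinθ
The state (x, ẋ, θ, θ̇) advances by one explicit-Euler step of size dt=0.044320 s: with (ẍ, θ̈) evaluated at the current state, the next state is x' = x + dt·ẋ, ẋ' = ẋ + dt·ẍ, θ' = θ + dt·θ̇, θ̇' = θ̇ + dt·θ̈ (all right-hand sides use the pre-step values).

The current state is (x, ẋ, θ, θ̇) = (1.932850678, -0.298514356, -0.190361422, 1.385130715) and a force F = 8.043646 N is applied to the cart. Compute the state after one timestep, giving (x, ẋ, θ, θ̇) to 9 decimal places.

sinθ=-0.189213801, cosθ=0.981935913
temp = (F + m·l·θ̇²·sinθ)/(M+m) = (8.043646 + -0.034568818)/2.059391 = 3.889051269
θ̈ = (g·sinθ − cosθ·temp)/(l·(4/3 − m·cos²θ/(M+m))) = -4.801161611
ẍ = temp − m·l·θ̈·cosθ/(M+m) = 4.107043422
Euler: x'=1.932850678+0.044320·-0.298514356=1.919620522, ẋ'=-0.298514356+0.044320·4.107043422=-0.116490192
       θ'=-0.190361422+0.044320·1.385130715=-0.128972429, θ̇'=1.385130715+0.044320·-4.801161611=1.172343232

(1.919620522, -0.116490192, -0.128972429, 1.172343232)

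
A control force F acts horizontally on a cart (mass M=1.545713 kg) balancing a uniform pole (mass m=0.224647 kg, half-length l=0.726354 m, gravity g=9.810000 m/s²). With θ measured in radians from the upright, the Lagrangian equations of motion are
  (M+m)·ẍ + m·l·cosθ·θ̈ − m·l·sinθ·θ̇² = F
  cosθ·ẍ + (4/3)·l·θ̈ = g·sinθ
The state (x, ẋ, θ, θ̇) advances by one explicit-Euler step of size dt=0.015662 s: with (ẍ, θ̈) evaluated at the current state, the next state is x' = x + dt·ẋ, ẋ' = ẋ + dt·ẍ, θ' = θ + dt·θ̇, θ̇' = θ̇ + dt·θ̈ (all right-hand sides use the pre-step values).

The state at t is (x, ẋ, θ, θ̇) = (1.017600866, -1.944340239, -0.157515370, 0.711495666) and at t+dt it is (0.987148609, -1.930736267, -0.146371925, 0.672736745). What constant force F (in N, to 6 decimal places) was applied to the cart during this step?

ẍ = (ẋ'−ẋ)/dt = (-1.930736267−-1.944340239)/0.015662 = 0.868597
θ̈ = (θ̇'−θ̇)/dt = (0.672736745−0.711495666)/0.015662 = -2.474711
sinθ=-0.156865, cosθ=0.987620
F = (M+m)·ẍ + m·l·cosθ·θ̈ − m·l·sinθ·θ̇² = 1.537730 + -0.398808 − -0.012957 = 1.151880

F = 1.151880 N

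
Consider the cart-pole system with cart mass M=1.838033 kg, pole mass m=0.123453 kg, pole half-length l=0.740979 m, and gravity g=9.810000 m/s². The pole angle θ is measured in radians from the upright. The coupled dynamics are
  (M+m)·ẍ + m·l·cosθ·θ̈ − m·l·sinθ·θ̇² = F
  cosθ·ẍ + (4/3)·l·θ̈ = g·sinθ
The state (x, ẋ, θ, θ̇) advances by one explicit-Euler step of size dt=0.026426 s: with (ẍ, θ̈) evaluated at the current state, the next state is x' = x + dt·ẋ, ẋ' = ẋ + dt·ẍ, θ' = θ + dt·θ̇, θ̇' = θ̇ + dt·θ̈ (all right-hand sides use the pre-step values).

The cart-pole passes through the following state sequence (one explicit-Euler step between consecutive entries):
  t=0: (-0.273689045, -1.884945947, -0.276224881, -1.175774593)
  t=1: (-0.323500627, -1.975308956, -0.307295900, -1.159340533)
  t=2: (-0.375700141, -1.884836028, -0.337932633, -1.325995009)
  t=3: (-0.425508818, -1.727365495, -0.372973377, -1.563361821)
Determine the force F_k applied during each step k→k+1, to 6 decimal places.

step 0→1:
  ẍ = (ẋ'−ẋ)/dt = (-1.975308956−-1.884945947)/0.026426 = -3.419474
  θ̈ = (θ̇'−θ̇)/dt = (-1.159340533−-1.175774593)/0.026426 = 0.621890
  sinθ=-0.272726, cosθ=0.962092
  F = (M+m)·ẍ + m·l·cosθ·θ̈ − m·l·sinθ·θ̇² = -6.707250 + 0.054732 − -0.034489 = -6.618029
step 1→2:
  ẍ = (ẋ'−ẋ)/dt = (-1.884836028−-1.975308956)/0.026426 = 3.423633
  θ̈ = (θ̇'−θ̇)/dt = (-1.325995009−-1.159340533)/0.026426 = -6.306459
  sinθ=-0.302482, cosθ=0.953155
  F = (M+m)·ẍ + m·l·cosθ·θ̈ − m·l·sinθ·θ̇² = 6.715408 + -0.549866 − -0.037190 = 6.202733
step 2→3:
  ẍ = (ẋ'−ẋ)/dt = (-1.727365495−-1.884836028)/0.026426 = 5.958924
  θ̈ = (θ̇'−θ̇)/dt = (-1.563361821−-1.325995009)/0.026426 = -8.982321
  sinθ=-0.331537, cosθ=0.943442
  F = (M+m)·ẍ + m·l·cosθ·θ̈ − m·l·sinθ·θ̇² = 11.688347 + -0.775196 − -0.053324 = 10.966475

F_0 = -6.618029 N
F_1 = 6.202733 N
F_2 = 10.966475 N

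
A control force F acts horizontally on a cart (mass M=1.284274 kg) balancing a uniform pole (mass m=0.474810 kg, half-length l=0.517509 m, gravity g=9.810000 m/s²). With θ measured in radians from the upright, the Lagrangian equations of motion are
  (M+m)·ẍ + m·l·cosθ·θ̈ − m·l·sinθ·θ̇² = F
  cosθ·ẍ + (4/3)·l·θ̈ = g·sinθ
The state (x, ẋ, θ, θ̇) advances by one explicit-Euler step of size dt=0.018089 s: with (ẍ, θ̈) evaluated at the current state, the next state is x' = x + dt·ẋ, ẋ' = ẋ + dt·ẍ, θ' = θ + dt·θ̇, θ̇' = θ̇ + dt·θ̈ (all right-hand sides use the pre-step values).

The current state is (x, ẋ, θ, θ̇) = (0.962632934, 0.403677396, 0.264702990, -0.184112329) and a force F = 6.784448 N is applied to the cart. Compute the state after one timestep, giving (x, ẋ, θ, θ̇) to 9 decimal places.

sinθ=0.261622614, cosθ=0.965170248
temp = (F + m·l·θ̇²·sinθ)/(M+m) = (6.784448 + 0.002179108)/1.759084 = 3.858046067
θ̈ = (g·sinθ − cosθ·temp)/(l·(4/3 − m·cos²θ/(M+m))) = -2.066760571
ẍ = temp − m·l·θ̈·cosθ/(M+m) = 4.136687234
Euler: x'=0.962632934+0.018089·0.403677396=0.969935054, ẋ'=0.403677396+0.018089·4.136687234=0.478505931
       θ'=0.264702990+0.018089·-0.184112329=0.261372582, θ̇'=-0.184112329+0.018089·-2.066760571=-0.221497961

(0.969935054, 0.478505931, 0.261372582, -0.221497961)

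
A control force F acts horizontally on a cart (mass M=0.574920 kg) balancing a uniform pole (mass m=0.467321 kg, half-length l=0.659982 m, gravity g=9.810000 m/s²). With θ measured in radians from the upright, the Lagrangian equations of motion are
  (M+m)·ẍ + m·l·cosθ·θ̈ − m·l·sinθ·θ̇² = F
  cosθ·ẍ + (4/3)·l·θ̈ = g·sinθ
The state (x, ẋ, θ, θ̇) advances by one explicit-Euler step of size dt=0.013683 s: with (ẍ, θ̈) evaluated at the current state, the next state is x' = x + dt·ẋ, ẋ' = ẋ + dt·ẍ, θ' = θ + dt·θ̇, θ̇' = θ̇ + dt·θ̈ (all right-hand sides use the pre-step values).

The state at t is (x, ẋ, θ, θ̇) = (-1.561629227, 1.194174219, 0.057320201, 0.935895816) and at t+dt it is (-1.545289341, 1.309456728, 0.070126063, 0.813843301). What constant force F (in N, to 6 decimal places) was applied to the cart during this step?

F = 6.019028 N

ẍ = (ẋ'−ẋ)/dt = (1.309456728−1.194174219)/0.013683 = 8.425236
θ̈ = (θ̇'−θ̇)/dt = (0.813843301−0.935895816)/0.013683 = -8.920011
sinθ=0.057289, cosθ=0.998358
F = (M+m)·ẍ + m·l·cosθ·θ̈ − m·l·sinθ·θ̇² = 8.781127 + -2.746622 − 0.015476 = 6.019028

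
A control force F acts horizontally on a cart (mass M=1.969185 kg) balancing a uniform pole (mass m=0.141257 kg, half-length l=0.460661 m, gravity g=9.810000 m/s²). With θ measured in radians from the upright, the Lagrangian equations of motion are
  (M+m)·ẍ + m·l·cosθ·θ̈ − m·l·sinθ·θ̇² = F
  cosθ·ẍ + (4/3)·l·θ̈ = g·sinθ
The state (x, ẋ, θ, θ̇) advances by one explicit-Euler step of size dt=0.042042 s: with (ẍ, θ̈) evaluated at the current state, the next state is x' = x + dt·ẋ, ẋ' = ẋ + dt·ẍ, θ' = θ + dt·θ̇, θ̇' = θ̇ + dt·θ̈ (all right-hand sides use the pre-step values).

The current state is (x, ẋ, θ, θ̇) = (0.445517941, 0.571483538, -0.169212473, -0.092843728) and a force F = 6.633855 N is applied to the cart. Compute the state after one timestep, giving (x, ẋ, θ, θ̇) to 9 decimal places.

(0.469544252, 0.714023655, -0.173115809, -0.434679253)

sinθ=-0.168406122, cosθ=0.985717697
temp = (F + m·l·θ̇²·sinθ)/(M+m) = (6.633855 + -0.000094461)/2.110442 = 3.143303885
θ̈ = (g·sinθ − cosθ·temp)/(l·(4/3 − m·cos²θ/(M+m))) = -8.130810257
ẍ = temp − m·l·θ̈·cosθ/(M+m) = 3.390421887
Euler: x'=0.445517941+0.042042·0.571483538=0.469544252, ẋ'=0.571483538+0.042042·3.390421887=0.714023655
       θ'=-0.169212473+0.042042·-0.092843728=-0.173115809, θ̇'=-0.092843728+0.042042·-8.130810257=-0.434679253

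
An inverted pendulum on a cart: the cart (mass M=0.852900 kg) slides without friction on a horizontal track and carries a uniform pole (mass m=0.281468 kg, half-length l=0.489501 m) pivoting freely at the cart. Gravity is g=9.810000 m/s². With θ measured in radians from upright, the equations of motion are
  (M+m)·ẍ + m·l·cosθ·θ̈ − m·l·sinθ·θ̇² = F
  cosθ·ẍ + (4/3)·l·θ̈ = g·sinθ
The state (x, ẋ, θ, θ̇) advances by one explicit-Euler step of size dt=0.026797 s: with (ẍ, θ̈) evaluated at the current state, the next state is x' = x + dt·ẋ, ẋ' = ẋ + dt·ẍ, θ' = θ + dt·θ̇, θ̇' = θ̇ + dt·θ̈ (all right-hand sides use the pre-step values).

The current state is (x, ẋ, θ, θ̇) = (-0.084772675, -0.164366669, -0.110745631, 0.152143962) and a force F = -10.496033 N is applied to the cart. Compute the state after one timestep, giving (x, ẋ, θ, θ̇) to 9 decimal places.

(-0.089177209, -0.461582628, -0.106668629, 0.560225902)

sinθ=-0.110519395, cosθ=0.993873968
temp = (F + m·l·θ̇²·sinθ)/(M+m) = (-10.496033 + -0.000352477)/1.134368 = -9.253069089
θ̈ = (g·sinθ − cosθ·temp)/(l·(4/3 − m·cos²θ/(M+m))) = 15.228642756
ẍ = temp − m·l·θ̈·cosθ/(M+m) = -11.091389283
Euler: x'=-0.084772675+0.026797·-0.164366669=-0.089177209, ẋ'=-0.164366669+0.026797·-11.091389283=-0.461582628
       θ'=-0.110745631+0.026797·0.152143962=-0.106668629, θ̇'=0.152143962+0.026797·15.228642756=0.560225902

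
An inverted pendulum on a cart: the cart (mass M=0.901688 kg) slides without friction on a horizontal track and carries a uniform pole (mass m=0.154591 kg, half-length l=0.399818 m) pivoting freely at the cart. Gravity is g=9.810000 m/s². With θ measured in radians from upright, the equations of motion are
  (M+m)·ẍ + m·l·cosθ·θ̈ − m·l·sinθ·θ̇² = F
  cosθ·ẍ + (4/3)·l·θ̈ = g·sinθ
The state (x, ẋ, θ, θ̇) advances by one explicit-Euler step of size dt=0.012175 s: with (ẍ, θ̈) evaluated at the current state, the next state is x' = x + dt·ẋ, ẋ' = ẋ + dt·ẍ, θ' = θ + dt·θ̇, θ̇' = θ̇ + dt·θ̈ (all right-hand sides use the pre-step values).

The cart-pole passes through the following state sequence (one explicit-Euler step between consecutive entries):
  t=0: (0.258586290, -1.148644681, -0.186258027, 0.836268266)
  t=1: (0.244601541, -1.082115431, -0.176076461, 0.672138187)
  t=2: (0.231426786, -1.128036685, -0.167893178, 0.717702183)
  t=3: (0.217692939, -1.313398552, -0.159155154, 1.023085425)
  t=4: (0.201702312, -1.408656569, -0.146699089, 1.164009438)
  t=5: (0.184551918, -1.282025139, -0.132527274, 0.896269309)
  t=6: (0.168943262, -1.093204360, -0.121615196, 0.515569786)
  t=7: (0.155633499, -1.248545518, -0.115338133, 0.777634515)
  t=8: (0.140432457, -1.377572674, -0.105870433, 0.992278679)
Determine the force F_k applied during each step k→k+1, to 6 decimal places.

step 0→1:
  ẍ = (ẋ'−ẋ)/dt = (-1.082115431−-1.148644681)/0.012175 = 5.464415
  θ̈ = (θ̇'−θ̇)/dt = (0.672138187−0.836268266)/0.012175 = -13.480910
  sinθ=-0.185183, cosθ=0.982704
  F = (M+m)·ẍ + m·l·cosθ·θ̈ − m·l·sinθ·θ̇² = 5.771947 + -0.818820 − -0.008005 = 4.961131
step 1→2:
  ẍ = (ẋ'−ẋ)/dt = (-1.128036685−-1.082115431)/0.012175 = -3.771766
  θ̈ = (θ̇'−θ̇)/dt = (0.717702183−0.672138187)/0.012175 = 3.742423
  sinθ=-0.175168, cosθ=0.984539
  F = (M+m)·ẍ + m·l·cosθ·θ̈ − m·l·sinθ·θ̇² = -3.984037 + 0.227736 − -0.004891 = -3.751410
step 2→3:
  ẍ = (ẋ'−ẋ)/dt = (-1.313398552−-1.128036685)/0.012175 = -15.224794
  θ̈ = (θ̇'−θ̇)/dt = (1.023085425−0.717702183)/0.012175 = 25.082812
  sinθ=-0.167106, cosθ=0.985939
  F = (M+m)·ẍ + m·l·cosθ·θ̈ − m·l·sinθ·θ̇² = -16.081630 + 1.528526 − -0.005320 = -14.547784
step 3→4:
  ẍ = (ẋ'−ẋ)/dt = (-1.408656569−-1.313398552)/0.012175 = -7.824067
  θ̈ = (θ̇'−θ̇)/dt = (1.164009438−1.023085425)/0.012175 = 11.574868
  sinθ=-0.158484, cosθ=0.987362
  F = (M+m)·ẍ + m·l·cosθ·θ̈ − m·l·sinθ·θ̇² = -8.264398 + 0.706381 − -0.010253 = -7.547764
step 4→5:
  ẍ = (ẋ'−ẋ)/dt = (-1.282025139−-1.408656569)/0.012175 = 10.400939
  θ̈ = (θ̇'−θ̇)/dt = (0.896269309−1.164009438)/0.012175 = -21.990976
  sinθ=-0.146173, cosθ=0.989259
  F = (M+m)·ẍ + m·l·cosθ·θ̈ − m·l·sinθ·θ̇² = 10.986293 + -1.344625 − -0.012241 = 9.653910
step 5→6:
  ẍ = (ẋ'−ẋ)/dt = (-1.093204360−-1.282025139)/0.012175 = 15.508894
  θ̈ = (θ̇'−θ̇)/dt = (0.515569786−0.896269309)/0.012175 = -31.268955
  sinθ=-0.132140, cosθ=0.991231
  F = (M+m)·ẍ + m·l·cosθ·θ̈ − m·l·sinθ·θ̇² = 16.381719 + -1.915732 − -0.006561 = 14.472547
step 6→7:
  ẍ = (ẋ'−ẋ)/dt = (-1.248545518−-1.093204360)/0.012175 = -12.759027
  θ̈ = (θ̇'−θ̇)/dt = (0.777634515−0.515569786)/0.012175 = 21.524824
  sinθ=-0.121316, cosθ=0.992614
  F = (M+m)·ẍ + m·l·cosθ·θ̈ − m·l·sinθ·θ̇² = -13.477093 + 1.320586 − -0.001993 = -12.154514
step 7→8:
  ẍ = (ẋ'−ẋ)/dt = (-1.377572674−-1.248545518)/0.012175 = -10.597713
  θ̈ = (θ̇'−θ̇)/dt = (0.992278679−0.777634515)/0.012175 = 17.629911
  sinθ=-0.115083, cosθ=0.993356
  F = (M+m)·ẍ + m·l·cosθ·θ̈ − m·l·sinθ·θ̇² = -11.194142 + 1.082434 − -0.004301 = -10.107406

F_0 = 4.961131 N
F_1 = -3.751410 N
F_2 = -14.547784 N
F_3 = -7.547764 N
F_4 = 9.653910 N
F_5 = 14.472547 N
F_6 = -12.154514 N
F_7 = -10.107406 N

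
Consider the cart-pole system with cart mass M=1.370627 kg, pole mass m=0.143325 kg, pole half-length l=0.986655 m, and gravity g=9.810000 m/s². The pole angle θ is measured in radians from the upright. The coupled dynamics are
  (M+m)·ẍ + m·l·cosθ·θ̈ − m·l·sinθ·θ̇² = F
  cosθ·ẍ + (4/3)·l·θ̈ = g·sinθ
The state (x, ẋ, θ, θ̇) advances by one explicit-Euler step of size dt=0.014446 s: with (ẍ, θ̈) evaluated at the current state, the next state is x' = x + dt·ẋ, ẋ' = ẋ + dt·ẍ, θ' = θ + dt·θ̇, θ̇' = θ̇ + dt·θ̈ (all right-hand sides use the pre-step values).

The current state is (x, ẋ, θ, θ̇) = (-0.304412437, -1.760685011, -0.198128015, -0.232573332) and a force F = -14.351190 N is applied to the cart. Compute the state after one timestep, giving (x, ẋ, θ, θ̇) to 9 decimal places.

(-0.329847293, -1.905584981, -0.201487769, -0.145787045)

sinθ=-0.196834314, cosθ=0.980436766
temp = (F + m·l·θ̇²·sinθ)/(M+m) = (-14.351190 + -0.001505594)/1.513952 = -9.480284444
θ̈ = (g·sinθ − cosθ·temp)/(l·(4/3 − m·cos²θ/(M+m))) = 6.007634411
ẍ = temp − m·l·θ̈·cosθ/(M+m) = -10.030456148
Euler: x'=-0.304412437+0.014446·-1.760685011=-0.329847293, ẋ'=-1.760685011+0.014446·-10.030456148=-1.905584981
       θ'=-0.198128015+0.014446·-0.232573332=-0.201487769, θ̇'=-0.232573332+0.014446·6.007634411=-0.145787045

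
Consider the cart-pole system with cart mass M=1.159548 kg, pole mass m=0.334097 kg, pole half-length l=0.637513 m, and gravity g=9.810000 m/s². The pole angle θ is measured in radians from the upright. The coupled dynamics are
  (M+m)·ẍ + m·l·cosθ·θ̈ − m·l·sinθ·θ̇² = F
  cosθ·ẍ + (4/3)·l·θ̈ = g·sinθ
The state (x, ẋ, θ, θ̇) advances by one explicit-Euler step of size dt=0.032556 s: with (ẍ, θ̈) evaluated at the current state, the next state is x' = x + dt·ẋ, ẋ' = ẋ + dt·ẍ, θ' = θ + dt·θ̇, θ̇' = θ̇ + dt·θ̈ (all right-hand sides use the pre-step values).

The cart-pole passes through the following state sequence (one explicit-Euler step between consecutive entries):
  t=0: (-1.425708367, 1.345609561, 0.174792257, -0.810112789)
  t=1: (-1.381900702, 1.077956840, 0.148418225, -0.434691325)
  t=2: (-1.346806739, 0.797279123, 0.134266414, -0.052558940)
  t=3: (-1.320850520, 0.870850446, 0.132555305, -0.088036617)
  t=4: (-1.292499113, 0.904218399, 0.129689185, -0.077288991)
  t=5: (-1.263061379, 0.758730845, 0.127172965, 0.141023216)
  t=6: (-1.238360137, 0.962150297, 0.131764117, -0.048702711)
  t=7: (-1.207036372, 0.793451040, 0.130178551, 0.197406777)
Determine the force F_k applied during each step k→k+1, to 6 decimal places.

F_0 = -9.885320 N
F_1 = -10.410695 N
F_2 = 3.145302 N
F_3 = 1.600376 N
F_4 = -5.258755 N
F_5 = 8.100975 N
F_6 = -6.143697 N

step 0→1:
  ẍ = (ẋ'−ẋ)/dt = (1.077956840−1.345609561)/0.032556 = -8.221302
  θ̈ = (θ̇'−θ̇)/dt = (-0.434691325−-0.810112789)/0.032556 = 11.531560
  sinθ=0.173904, cosθ=0.984763
  F = (M+m)·ẍ + m·l·cosθ·θ̈ − m·l·sinθ·θ̇² = -12.279707 + 2.418696 − 0.024309 = -9.885320
step 1→2:
  ẍ = (ẋ'−ẋ)/dt = (0.797279123−1.077956840)/0.032556 = -8.621382
  θ̈ = (θ̇'−θ̇)/dt = (-0.052558940−-0.434691325)/0.032556 = 11.737695
  sinθ=0.147874, cosθ=0.989006
  F = (M+m)·ẍ + m·l·cosθ·θ̈ − m·l·sinθ·θ̇² = -12.877284 + 2.472541 − 0.005951 = -10.410695
step 2→3:
  ẍ = (ẋ'−ẋ)/dt = (0.870850446−0.797279123)/0.032556 = 2.259839
  θ̈ = (θ̇'−θ̇)/dt = (-0.088036617−-0.052558940)/0.032556 = -1.089743
  sinθ=0.133863, cosθ=0.991000
  F = (M+m)·ẍ + m·l·cosθ·θ̈ − m·l·sinθ·θ̇² = 3.375397 + -0.230017 − 0.000079 = 3.145302
step 3→4:
  ẍ = (ẋ'−ẋ)/dt = (0.904218399−0.870850446)/0.032556 = 1.024940
  θ̈ = (θ̇'−θ̇)/dt = (-0.077288991−-0.088036617)/0.032556 = 0.330127
  sinθ=0.132167, cosθ=0.991227
  F = (M+m)·ẍ + m·l·cosθ·θ̈ − m·l·sinθ·θ̇² = 1.530897 + 0.069697 − 0.000218 = 1.600376
step 4→5:
  ẍ = (ẋ'−ẋ)/dt = (0.758730845−0.904218399)/0.032556 = -4.468840
  θ̈ = (θ̇'−θ̇)/dt = (0.141023216−-0.077288991)/0.032556 = 6.705744
  sinθ=0.129326, cosθ=0.991602
  F = (M+m)·ẍ + m·l·cosθ·θ̈ − m·l·sinθ·θ̇² = -6.674860 + 1.416270 − 0.000165 = -5.258755
step 5→6:
  ẍ = (ẋ'−ẋ)/dt = (0.962150297−0.758730845)/0.032556 = 6.248294
  θ̈ = (θ̇'−θ̇)/dt = (-0.048702711−0.141023216)/0.032556 = -5.827679
  sinθ=0.126830, cosθ=0.991924
  F = (M+m)·ẍ + m·l·cosθ·θ̈ − m·l·sinθ·θ̇² = 9.332733 + -1.231221 − 0.000537 = 8.100975
step 6→7:
  ẍ = (ẋ'−ẋ)/dt = (0.793451040−0.962150297)/0.032556 = -5.181818
  θ̈ = (θ̇'−θ̇)/dt = (0.197406777−-0.048702711)/0.032556 = 7.559574
  sinθ=0.131383, cosθ=0.991332
  F = (M+m)·ẍ + m·l·cosθ·θ̈ − m·l·sinθ·θ̇² = -7.739796 + 1.596165 − 0.000066 = -6.143697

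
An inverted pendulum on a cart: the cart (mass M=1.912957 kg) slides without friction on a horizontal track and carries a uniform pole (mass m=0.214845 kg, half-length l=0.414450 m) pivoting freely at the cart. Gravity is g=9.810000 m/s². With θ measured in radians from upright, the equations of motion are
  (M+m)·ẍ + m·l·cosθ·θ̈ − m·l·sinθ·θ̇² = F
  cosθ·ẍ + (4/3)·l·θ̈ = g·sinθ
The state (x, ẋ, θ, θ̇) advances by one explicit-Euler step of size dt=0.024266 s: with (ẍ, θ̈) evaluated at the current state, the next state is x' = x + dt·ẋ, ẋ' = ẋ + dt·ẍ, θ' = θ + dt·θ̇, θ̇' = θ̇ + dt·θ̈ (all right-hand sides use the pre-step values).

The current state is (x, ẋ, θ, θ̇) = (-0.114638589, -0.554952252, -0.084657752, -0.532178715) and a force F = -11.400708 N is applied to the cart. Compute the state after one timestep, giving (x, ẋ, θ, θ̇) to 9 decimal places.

sinθ=-0.084556665, cosθ=0.996418672
temp = (F + m·l·θ̇²·sinθ)/(M+m) = (-11.400708 + -0.002132359)/2.127802 = -5.358976239
θ̈ = (g·sinθ − cosθ·temp)/(l·(4/3 − m·cos²θ/(M+m))) = 8.825487248
ẍ = temp − m·l·θ̈·cosθ/(M+m) = -5.726975317
Euler: x'=-0.114638589+0.024266·-0.554952252=-0.128105060, ẋ'=-0.554952252+0.024266·-5.726975317=-0.693923035
       θ'=-0.084657752+0.024266·-0.532178715=-0.097571601, θ̇'=-0.532178715+0.024266·8.825487248=-0.318019441

(-0.128105060, -0.693923035, -0.097571601, -0.318019441)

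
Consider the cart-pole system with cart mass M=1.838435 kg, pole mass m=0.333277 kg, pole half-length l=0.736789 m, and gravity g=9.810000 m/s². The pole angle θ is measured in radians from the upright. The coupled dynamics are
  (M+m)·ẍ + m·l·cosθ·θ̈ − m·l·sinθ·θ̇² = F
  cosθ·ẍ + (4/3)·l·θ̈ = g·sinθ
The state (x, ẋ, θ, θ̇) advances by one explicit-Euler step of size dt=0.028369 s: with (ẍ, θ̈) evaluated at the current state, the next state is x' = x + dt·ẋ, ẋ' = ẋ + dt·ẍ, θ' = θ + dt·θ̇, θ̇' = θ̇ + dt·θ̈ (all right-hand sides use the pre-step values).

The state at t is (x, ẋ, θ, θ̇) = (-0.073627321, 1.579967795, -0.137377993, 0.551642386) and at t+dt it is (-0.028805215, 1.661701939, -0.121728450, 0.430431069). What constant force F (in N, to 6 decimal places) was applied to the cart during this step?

F = 5.227880 N

ẍ = (ẋ'−ẋ)/dt = (1.661701939−1.579967795)/0.028369 = 2.881108
θ̈ = (θ̇'−θ̇)/dt = (0.430431069−0.551642386)/0.028369 = -4.272668
sinθ=-0.136946, cosθ=0.990578
F = (M+m)·ẍ + m·l·cosθ·θ̈ − m·l·sinθ·θ̇² = 6.256936 + -1.039289 − -0.010233 = 5.227880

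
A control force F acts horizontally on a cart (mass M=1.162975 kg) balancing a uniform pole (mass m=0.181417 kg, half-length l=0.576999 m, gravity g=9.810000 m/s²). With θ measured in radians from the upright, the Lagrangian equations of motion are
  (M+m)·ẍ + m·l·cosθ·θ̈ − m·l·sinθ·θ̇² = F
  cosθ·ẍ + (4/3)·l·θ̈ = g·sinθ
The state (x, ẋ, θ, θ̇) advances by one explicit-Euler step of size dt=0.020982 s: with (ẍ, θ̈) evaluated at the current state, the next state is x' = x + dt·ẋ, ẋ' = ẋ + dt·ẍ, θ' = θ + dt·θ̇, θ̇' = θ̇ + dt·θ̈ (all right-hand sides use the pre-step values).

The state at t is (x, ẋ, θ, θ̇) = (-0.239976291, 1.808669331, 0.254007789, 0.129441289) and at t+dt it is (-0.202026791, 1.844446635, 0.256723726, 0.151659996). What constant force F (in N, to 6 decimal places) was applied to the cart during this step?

ẍ = (ẋ'−ẋ)/dt = (1.844446635−1.808669331)/0.020982 = 1.705143
θ̈ = (θ̇'−θ̇)/dt = (0.151659996−0.129441289)/0.020982 = 1.058941
sinθ=0.251285, cosθ=0.967913
F = (M+m)·ẍ + m·l·cosθ·θ̈ − m·l·sinθ·θ̇² = 2.292380 + 0.107291 − 0.000441 = 2.399230

F = 2.399230 N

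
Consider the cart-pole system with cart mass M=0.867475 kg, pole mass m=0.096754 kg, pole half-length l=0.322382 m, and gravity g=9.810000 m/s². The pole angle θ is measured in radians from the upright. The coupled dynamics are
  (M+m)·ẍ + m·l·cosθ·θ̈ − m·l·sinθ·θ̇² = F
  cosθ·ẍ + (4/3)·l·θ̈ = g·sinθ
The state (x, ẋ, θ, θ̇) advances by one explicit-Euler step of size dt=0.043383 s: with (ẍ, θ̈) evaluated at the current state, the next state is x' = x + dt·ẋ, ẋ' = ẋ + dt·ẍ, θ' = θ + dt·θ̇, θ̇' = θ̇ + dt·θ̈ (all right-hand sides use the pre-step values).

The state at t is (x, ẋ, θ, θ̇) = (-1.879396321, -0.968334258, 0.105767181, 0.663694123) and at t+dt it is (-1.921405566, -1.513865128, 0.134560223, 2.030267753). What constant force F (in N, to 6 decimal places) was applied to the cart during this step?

ẍ = (ẋ'−ẋ)/dt = (-1.513865128−-0.968334258)/0.043383 = -12.574761
θ̈ = (θ̇'−θ̇)/dt = (2.030267753−0.663694123)/0.043383 = 31.500210
sinθ=0.105570, cosθ=0.994412
F = (M+m)·ẍ + m·l·cosθ·θ̈ − m·l·sinθ·θ̇² = -12.124950 + 0.977056 − 0.001450 = -11.149344

F = -11.149344 N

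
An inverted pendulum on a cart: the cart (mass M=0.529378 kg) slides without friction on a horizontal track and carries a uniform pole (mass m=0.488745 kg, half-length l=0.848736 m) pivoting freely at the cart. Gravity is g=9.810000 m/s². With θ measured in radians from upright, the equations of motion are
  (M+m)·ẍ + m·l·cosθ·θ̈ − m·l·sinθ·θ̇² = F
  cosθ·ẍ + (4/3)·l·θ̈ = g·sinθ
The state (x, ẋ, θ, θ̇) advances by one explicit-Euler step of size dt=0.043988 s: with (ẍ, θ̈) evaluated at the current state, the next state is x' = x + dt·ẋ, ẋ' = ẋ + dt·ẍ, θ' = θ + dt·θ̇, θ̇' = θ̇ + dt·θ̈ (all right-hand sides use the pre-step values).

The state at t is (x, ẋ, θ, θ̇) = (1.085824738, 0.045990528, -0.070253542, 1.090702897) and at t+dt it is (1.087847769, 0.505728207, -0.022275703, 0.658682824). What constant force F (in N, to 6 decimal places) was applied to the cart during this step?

F = 6.611501 N

ẍ = (ẋ'−ẋ)/dt = (0.505728207−0.045990528)/0.043988 = 10.451434
θ̈ = (θ̇'−θ̇)/dt = (0.658682824−1.090702897)/0.043988 = -9.821317
sinθ=-0.070196, cosθ=0.997533
F = (M+m)·ẍ + m·l·cosθ·θ̈ − m·l·sinθ·θ̇² = 10.640845 + -4.063984 − -0.034640 = 6.611501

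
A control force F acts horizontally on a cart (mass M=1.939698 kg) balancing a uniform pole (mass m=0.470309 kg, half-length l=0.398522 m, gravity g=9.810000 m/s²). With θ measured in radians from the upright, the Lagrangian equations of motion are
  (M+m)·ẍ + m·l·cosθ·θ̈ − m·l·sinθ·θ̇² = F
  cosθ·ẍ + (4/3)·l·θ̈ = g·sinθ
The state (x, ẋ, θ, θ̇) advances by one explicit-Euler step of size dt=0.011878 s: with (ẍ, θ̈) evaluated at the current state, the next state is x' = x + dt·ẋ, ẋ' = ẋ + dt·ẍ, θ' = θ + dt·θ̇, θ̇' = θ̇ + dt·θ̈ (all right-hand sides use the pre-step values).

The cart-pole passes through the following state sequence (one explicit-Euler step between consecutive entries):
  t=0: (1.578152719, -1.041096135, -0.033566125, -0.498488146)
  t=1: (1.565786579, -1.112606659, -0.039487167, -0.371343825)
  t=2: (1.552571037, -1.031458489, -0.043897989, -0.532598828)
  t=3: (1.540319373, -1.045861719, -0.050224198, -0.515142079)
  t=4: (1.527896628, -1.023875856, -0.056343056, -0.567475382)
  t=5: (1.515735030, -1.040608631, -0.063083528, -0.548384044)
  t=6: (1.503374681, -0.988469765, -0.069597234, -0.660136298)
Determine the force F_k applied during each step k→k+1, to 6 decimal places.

F_0 = -12.502547 N
F_1 = 13.923182 N
F_2 = -2.644842 N
F_3 = 3.638606 N
F_4 = -3.090853 N
F_5 = 8.822474 N

step 0→1:
  ẍ = (ẋ'−ẋ)/dt = (-1.112606659−-1.041096135)/0.011878 = -6.020418
  θ̈ = (θ̇'−θ̇)/dt = (-0.371343825−-0.498488146)/0.011878 = 10.704186
  sinθ=-0.033560, cosθ=0.999437
  F = (M+m)·ẍ + m·l·cosθ·θ̈ − m·l·sinθ·θ̇² = -14.509249 + 2.005139 − -0.001563 = -12.502547
step 1→2:
  ẍ = (ẋ'−ẋ)/dt = (-1.031458489−-1.112606659)/0.011878 = 6.831804
  θ̈ = (θ̇'−θ̇)/dt = (-0.532598828−-0.371343825)/0.011878 = -13.575939
  sinθ=-0.039477, cosθ=0.999220
  F = (M+m)·ẍ + m·l·cosθ·θ̈ − m·l·sinθ·θ̇² = 16.464696 + -2.542534 − -0.001020 = 13.923182
step 2→3:
  ẍ = (ẋ'−ẋ)/dt = (-1.045861719−-1.031458489)/0.011878 = -1.212597
  θ̈ = (θ̇'−θ̇)/dt = (-0.515142079−-0.532598828)/0.011878 = 1.469671
  sinθ=-0.043884, cosθ=0.999037
  F = (M+m)·ẍ + m·l·cosθ·θ̈ − m·l·sinθ·θ̇² = -2.922368 + 0.275193 − -0.002333 = -2.644842
step 3→4:
  ẍ = (ẋ'−ẋ)/dt = (-1.023875856−-1.045861719)/0.011878 = 1.850974
  θ̈ = (θ̇'−θ̇)/dt = (-0.567475382−-0.515142079)/0.011878 = -4.405902
  sinθ=-0.050203, cosθ=0.998739
  F = (M+m)·ẍ + m·l·cosθ·θ̈ − m·l·sinθ·θ̇² = 4.460859 + -0.824750 − -0.002497 = 3.638606
step 4→5:
  ẍ = (ẋ'−ẋ)/dt = (-1.040608631−-1.023875856)/0.011878 = -1.408720
  θ̈ = (θ̇'−θ̇)/dt = (-0.548384044−-0.567475382)/0.011878 = 1.607286
  sinθ=-0.056313, cosθ=0.998413
  F = (M+m)·ẍ + m·l·cosθ·θ̈ − m·l·sinθ·θ̇² = -3.395025 + 0.300773 − -0.003399 = -3.090853
step 5→6:
  ẍ = (ẋ'−ẋ)/dt = (-0.988469765−-1.040608631)/0.011878 = 4.389532
  θ̈ = (θ̇'−θ̇)/dt = (-0.660136298−-0.548384044)/0.011878 = -9.408339
  sinθ=-0.063042, cosθ=0.998011
  F = (M+m)·ẍ + m·l·cosθ·θ̈ − m·l·sinθ·θ̇² = 10.578804 + -1.759883 − -0.003553 = 8.822474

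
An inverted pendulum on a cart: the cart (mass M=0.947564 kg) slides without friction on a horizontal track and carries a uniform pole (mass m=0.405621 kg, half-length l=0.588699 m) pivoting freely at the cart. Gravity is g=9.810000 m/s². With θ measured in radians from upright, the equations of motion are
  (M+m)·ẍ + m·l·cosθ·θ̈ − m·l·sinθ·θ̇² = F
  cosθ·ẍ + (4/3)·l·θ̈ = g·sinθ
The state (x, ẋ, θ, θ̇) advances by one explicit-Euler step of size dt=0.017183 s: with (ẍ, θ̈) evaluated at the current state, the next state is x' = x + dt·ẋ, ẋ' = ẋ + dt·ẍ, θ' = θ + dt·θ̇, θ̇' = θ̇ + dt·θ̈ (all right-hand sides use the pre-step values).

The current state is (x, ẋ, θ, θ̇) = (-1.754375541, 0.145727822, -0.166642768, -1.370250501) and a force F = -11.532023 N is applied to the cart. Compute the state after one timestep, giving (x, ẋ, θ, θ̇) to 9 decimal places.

sinθ=-0.165872565, cosθ=0.986147196
temp = (F + m·l·θ̇²·sinθ)/(M+m) = (-11.532023 + -0.074368364)/1.353185 = -8.577091354
θ̈ = (g·sinθ − cosθ·temp)/(l·(4/3 − m·cos²θ/(M+m))) = 11.137793050
ẍ = temp − m·l·θ̈·cosθ/(M+m) = -10.515286238
Euler: x'=-1.754375541+0.017183·0.145727822=-1.751871500, ẋ'=0.145727822+0.017183·-10.515286238=-0.034956341
       θ'=-0.166642768+0.017183·-1.370250501=-0.190187782, θ̇'=-1.370250501+0.017183·11.137793050=-1.178869803

(-1.751871500, -0.034956341, -0.190187782, -1.178869803)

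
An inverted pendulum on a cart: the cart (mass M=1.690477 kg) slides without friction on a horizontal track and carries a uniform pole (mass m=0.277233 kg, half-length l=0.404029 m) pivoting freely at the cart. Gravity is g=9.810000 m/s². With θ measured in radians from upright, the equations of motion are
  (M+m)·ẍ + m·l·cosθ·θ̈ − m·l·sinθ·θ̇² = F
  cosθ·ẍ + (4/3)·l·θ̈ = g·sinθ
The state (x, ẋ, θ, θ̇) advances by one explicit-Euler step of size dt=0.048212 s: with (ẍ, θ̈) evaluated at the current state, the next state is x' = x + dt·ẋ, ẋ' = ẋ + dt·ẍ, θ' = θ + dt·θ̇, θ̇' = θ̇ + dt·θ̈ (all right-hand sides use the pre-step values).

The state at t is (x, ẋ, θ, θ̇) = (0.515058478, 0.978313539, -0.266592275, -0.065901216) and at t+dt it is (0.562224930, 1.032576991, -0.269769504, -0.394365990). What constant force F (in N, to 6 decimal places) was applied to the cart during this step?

ẍ = (ẋ'−ẋ)/dt = (1.032576991−0.978313539)/0.048212 = 1.125518
θ̈ = (θ̇'−θ̇)/dt = (-0.394365990−-0.065901216)/0.048212 = -6.812926
sinθ=-0.263446, cosθ=0.964674
F = (M+m)·ẍ + m·l·cosθ·θ̈ − m·l·sinθ·θ̇² = 2.214692 + -0.736159 − -0.000128 = 1.478661

F = 1.478661 N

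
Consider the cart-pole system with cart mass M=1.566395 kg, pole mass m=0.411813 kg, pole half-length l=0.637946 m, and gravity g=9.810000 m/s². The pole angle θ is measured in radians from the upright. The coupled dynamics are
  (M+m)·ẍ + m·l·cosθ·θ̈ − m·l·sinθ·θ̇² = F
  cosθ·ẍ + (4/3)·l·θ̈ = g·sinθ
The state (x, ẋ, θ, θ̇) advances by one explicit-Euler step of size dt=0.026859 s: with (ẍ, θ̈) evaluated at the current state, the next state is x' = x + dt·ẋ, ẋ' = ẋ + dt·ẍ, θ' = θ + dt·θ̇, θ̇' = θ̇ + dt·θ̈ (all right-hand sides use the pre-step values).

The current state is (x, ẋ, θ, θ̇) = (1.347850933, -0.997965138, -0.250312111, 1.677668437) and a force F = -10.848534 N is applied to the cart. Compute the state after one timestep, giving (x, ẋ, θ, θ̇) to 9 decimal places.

sinθ=-0.247706355, cosθ=0.968835157
temp = (F + m·l·θ̇²·sinθ)/(M+m) = (-10.848534 + -0.183161161)/1.978208 = -5.576610327
θ̈ = (g·sinθ − cosθ·temp)/(l·(4/3 − m·cos²θ/(M+m))) = 4.095132685
ẍ = temp − m·l·θ̈·cosθ/(M+m) = -6.103512373
Euler: x'=1.347850933+0.026859·-0.997965138=1.321046587, ẋ'=-0.997965138+0.026859·-6.103512373=-1.161899377
       θ'=-0.250312111+0.026859·1.677668437=-0.205251614, θ̇'=1.677668437+0.026859·4.095132685=1.787659606

(1.321046587, -1.161899377, -0.205251614, 1.787659606)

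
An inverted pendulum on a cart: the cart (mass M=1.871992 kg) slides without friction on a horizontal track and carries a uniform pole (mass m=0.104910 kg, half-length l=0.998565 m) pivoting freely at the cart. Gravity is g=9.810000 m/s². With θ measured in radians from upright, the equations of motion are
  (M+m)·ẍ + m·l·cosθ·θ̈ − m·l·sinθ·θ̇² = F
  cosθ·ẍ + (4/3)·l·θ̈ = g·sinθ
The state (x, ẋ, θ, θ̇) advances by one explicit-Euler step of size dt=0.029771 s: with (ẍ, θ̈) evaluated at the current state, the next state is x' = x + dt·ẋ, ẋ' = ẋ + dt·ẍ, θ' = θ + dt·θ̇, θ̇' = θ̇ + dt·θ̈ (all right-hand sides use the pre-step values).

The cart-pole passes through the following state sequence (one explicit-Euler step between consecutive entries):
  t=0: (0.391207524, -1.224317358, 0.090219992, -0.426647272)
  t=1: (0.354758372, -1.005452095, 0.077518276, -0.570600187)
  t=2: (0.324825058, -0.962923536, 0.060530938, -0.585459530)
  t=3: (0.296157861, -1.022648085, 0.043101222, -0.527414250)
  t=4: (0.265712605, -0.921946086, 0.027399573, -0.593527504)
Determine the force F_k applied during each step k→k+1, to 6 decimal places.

step 0→1:
  ẍ = (ẋ'−ẋ)/dt = (-1.005452095−-1.224317358)/0.029771 = 7.351626
  θ̈ = (θ̇'−θ̇)/dt = (-0.570600187−-0.426647272)/0.029771 = -4.835340
  sinθ=0.090098, cosθ=0.995933
  F = (M+m)·ẍ + m·l·cosθ·θ̈ − m·l·sinθ·θ̇² = 14.533445 + -0.504487 − 0.001718 = 14.027239
step 1→2:
  ẍ = (ẋ'−ẋ)/dt = (-0.962923536−-1.005452095)/0.029771 = 1.428523
  θ̈ = (θ̇'−θ̇)/dt = (-0.585459530−-0.570600187)/0.029771 = -0.499121
  sinθ=0.077441, cosθ=0.996997
  F = (M+m)·ẍ + m·l·cosθ·θ̈ − m·l·sinθ·θ̇² = 2.824050 + -0.052131 − 0.002641 = 2.769278
step 2→3:
  ẍ = (ẋ'−ẋ)/dt = (-1.022648085−-0.962923536)/0.029771 = -2.006132
  θ̈ = (θ̇'−θ̇)/dt = (-0.527414250−-0.585459530)/0.029771 = 1.949726
  sinθ=0.060494, cosθ=0.998169
  F = (M+m)·ẍ + m·l·cosθ·θ̈ − m·l·sinθ·θ̇² = -3.965926 + 0.203878 − 0.002172 = -3.764220
step 3→4:
  ẍ = (ẋ'−ẋ)/dt = (-0.921946086−-1.022648085)/0.029771 = 3.382553
  θ̈ = (θ̇'−θ̇)/dt = (-0.593527504−-0.527414250)/0.029771 = -2.220727
  sinθ=0.043088, cosθ=0.999071
  F = (M+m)·ẍ + m·l·cosθ·θ̈ − m·l·sinθ·θ̇² = 6.686977 + -0.232426 − 0.001256 = 6.453295

F_0 = 14.027239 N
F_1 = 2.769278 N
F_2 = -3.764220 N
F_3 = 6.453295 N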